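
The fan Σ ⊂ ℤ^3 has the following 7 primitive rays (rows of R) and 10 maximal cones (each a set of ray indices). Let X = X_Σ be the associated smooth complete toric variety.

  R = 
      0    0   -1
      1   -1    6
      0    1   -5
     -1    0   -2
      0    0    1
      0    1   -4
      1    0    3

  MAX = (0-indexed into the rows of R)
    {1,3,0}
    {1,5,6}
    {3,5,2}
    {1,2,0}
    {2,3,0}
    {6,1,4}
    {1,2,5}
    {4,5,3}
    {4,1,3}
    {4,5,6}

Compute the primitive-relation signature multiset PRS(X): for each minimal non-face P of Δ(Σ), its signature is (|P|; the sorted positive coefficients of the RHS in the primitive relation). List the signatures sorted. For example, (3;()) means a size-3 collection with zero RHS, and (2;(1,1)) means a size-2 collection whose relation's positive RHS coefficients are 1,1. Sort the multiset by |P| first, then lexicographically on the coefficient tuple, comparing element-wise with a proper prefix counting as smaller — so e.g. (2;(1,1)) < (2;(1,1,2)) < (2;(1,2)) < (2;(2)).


9 minimal non-faces of Δ(Σ) (on 7 rays):

  • {0,4}:  v_{0} + v_{4} = 0 ; sig = (2;())
  • {0,5}:  v_{0} + v_{5} = v_{2} ; sig = (2;(1))
  • {2,4}:  v_{2} + v_{4} = v_{5} ; sig = (2;(1))
  • {3,6}:  v_{3} + v_{6} = v_{4} ; sig = (2;(1))
  • {0,6}:  v_{0} + v_{6} = v_{1} + v_{5} ; sig = (2;(1,1))
  • {2,6}:  v_{2} + v_{6} = v_{1} + 2·v_{5} ; sig = (2;(1,2))
  • {1,3,5}:  v_{1} + v_{3} + v_{5} = 0 ; sig = (3;())
  • {1,2,3}:  v_{1} + v_{2} + v_{3} = v_{0} ; sig = (3;(1))
  • {1,4,5}:  v_{1} + v_{4} + v_{5} = v_{6} ; sig = (3;(1))

Hence PRS(X_Σ) =
    |P|=2: 6 collections, coeffs (), (1), (1), (1), (1,1), (1,2)
    |P|=3: 3 collections, coeffs (), (1), (1)


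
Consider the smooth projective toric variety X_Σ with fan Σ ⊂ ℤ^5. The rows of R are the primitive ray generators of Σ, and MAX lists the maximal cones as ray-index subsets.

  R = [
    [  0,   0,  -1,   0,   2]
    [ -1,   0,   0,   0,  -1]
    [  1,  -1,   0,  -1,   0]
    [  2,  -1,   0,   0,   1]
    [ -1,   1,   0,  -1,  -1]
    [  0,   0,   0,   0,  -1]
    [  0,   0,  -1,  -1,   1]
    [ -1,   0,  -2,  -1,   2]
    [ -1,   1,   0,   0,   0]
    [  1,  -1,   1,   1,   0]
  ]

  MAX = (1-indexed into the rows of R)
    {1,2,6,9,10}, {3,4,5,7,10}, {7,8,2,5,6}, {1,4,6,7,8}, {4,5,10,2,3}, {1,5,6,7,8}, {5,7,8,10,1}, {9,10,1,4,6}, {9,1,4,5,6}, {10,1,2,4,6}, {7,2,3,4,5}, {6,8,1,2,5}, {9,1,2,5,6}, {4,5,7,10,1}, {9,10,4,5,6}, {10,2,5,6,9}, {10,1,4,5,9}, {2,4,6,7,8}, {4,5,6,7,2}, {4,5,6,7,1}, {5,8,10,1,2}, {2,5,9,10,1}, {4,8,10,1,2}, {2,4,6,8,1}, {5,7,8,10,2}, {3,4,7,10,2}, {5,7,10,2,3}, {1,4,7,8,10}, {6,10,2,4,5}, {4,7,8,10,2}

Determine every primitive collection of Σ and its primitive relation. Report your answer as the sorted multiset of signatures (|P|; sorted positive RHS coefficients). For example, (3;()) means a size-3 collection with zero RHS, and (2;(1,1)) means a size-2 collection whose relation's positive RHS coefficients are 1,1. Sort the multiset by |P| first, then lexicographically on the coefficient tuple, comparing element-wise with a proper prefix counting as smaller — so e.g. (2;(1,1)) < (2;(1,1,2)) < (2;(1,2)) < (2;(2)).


Σ has 14 primitive collections:

  {7,9}:  v_{7} + v_{9} = v_{1} + v_{5}  ⟹  sig = (2;(1,1))
  {3,9}:  v_{3} + v_{9} = v_{5} + v_{7} + v_{10}  ⟹  sig = (2;(1,1,1))
  {8,9}:  v_{8} + v_{9} = 2·v_{1} + v_{2} + v_{5}  ⟹  sig = (2;(1,1,2))
  {3,8}:  v_{3} + v_{8} = v_{2} + 3·v_{7} + v_{10}  ⟹  sig = (2;(1,1,3))
  {1,3}:  v_{1} + v_{3} = 2·v_{7} + v_{10}  ⟹  sig = (2;(1,2))
  {3,6}:  v_{3} + v_{6} = 2·v_{2} + 2·v_{4} + v_{5}  ⟹  sig = (2;(1,2,2))
  {2,4,9}:  v_{2} + v_{4} + v_{9} = 0  ⟹  sig = (3;())
  {1,2,7}:  v_{1} + v_{2} + v_{7} = v_{8}  ⟹  sig = (3;(1))
  {6,7,10}:  v_{6} + v_{7} + v_{10} = v_{2} + v_{4}  ⟹  sig = (3;(1,1))
  {6,8,10}:  v_{6} + v_{8} + v_{10} = v_{1} + 2·v_{2} + v_{4}  ⟹  sig = (3;(1,1,2))
  {4,5,8}:  v_{4} + v_{5} + v_{8} = 2·v_{7}  ⟹  sig = (3;(2))
  {1,5,6,10}:  v_{1} + v_{5} + v_{6} + v_{10} = 0  ⟹  sig = (4;())
  {1,2,4,5}:  v_{1} + v_{2} + v_{4} + v_{5} = v_{7}  ⟹  sig = (4;(1))
  {2,4,5,7,10}:  v_{2} + v_{4} + v_{5} + v_{7} + v_{10} = v_{3}  ⟹  sig = (5;(1))

so the primitive-relation signature multiset is
    |P|=2: 6 collections, coeffs (1,1), (1,1,1), (1,1,2), (1,1,3), (1,2), (1,2,2)
    |P|=3: 5 collections, coeffs (), (1), (1,1), (1,1,2), (2)
    |P|=4: 2 collections, coeffs (), (1)
    |P|=5: 1 collection, coeffs (1)


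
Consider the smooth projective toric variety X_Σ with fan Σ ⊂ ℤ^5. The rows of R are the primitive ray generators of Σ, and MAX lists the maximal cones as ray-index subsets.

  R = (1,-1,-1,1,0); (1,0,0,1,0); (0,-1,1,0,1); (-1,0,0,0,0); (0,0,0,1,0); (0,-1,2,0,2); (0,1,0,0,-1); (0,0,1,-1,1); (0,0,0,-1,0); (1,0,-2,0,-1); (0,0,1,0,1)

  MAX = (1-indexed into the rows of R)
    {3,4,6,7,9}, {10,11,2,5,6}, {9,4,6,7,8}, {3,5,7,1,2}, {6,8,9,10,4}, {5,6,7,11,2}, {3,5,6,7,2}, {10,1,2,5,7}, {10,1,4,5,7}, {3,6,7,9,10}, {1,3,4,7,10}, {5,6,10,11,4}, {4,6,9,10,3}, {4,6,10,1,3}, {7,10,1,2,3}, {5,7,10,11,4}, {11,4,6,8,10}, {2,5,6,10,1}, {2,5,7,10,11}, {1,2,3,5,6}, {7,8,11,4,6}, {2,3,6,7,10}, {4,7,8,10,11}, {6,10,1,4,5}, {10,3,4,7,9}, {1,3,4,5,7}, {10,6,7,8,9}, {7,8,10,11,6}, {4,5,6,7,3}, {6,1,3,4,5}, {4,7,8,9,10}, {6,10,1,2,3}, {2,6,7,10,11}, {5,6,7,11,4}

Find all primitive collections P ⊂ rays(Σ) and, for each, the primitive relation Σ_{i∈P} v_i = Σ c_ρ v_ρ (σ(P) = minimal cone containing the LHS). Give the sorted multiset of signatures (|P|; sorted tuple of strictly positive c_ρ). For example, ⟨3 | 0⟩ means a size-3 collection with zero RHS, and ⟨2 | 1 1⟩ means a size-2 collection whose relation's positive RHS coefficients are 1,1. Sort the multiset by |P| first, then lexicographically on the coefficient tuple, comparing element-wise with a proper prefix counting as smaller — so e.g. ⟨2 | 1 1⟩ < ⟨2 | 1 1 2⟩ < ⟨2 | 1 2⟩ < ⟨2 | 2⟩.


The 15 primitive collections of Σ (r=11, n=5):

  • {5,9}:  v_{5} + v_{9} = 0 — sig = ⟨2 | 0⟩
  • {2,4}:  v_{2} + v_{4} = v_{5} — sig = ⟨2 | 1⟩
  • {3,11}:  v_{3} + v_{11} = v_{6} — sig = ⟨2 | 1⟩
  • {5,8}:  v_{5} + v_{8} = v_{11} — sig = ⟨2 | 1⟩
  • {9,11}:  v_{9} + v_{11} = v_{8} — sig = ⟨2 | 1⟩
  • {1,8}:  v_{1} + v_{8} = v_{6} + v_{10} — sig = ⟨2 | 1 1⟩
  • {1,9}:  v_{1} + v_{9} = v_{3} + v_{10} — sig = ⟨2 | 1 1⟩
  • {3,8}:  v_{3} + v_{8} = v_{6} + v_{9} — sig = ⟨2 | 1 1⟩
  • {1,11}:  v_{1} + v_{11} = v_{5} + v_{6} + v_{10} — sig = ⟨2 | 1 1 1⟩
  • {2,9}:  v_{2} + v_{9} = v_{6} + v_{7} + v_{10} — sig = ⟨2 | 1 1 1⟩
  • {2,8}:  v_{2} + v_{8} = v_{6} + v_{7} + v_{10} + v_{11} — sig = ⟨2 | 1 1 1 1⟩
  • {3,5,10}:  v_{3} + v_{5} + v_{10} = v_{1} — sig = ⟨3 | 1⟩
  • {1,6,7}:  v_{1} + v_{6} + v_{7} = v_{2} + v_{3} — sig = ⟨3 | 1 1⟩
  • {4,6,7,10}:  v_{4} + v_{6} + v_{7} + v_{10} = 0 — sig = ⟨4 | 0⟩
  • {5,6,7,10}:  v_{5} + v_{6} + v_{7} + v_{10} = v_{2} — sig = ⟨4 | 1⟩

Signatures (|P|; sorted positive RHS coefficients), sorted:
{ ⟨2 | 0⟩,  ⟨2 | 1⟩ ×4,  ⟨2 | 1 1⟩ ×3,  ⟨2 | 1 1 1⟩ ×2,  ⟨2 | 1 1 1 1⟩,  ⟨3 | 1⟩,  ⟨3 | 1 1⟩,  ⟨4 | 0⟩,  ⟨4 | 1⟩ }


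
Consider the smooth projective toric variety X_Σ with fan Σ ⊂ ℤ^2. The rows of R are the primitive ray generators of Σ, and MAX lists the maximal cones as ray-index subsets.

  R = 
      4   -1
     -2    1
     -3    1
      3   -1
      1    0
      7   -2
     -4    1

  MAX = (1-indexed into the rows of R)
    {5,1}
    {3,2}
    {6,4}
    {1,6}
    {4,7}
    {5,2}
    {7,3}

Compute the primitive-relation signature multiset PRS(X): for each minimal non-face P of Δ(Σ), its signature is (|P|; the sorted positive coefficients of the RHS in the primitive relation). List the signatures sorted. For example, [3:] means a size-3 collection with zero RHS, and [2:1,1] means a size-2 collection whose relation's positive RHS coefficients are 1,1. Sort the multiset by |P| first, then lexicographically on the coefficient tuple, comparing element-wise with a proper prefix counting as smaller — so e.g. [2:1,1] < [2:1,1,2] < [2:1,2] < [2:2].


Minimal non-faces — 14 found among 7 rays, 7 max cones:

  • {1,7}:  v_{1} + v_{7} = 0 — sig = [2:]
  • {3,4}:  v_{3} + v_{4} = 0 — sig = [2:]
  • {1,3}:  v_{1} + v_{3} = v_{5} — sig = [2:1]
  • {1,4}:  v_{1} + v_{4} = v_{6} — sig = [2:1]
  • {2,4}:  v_{2} + v_{4} = v_{5} — sig = [2:1]
  • {3,5}:  v_{3} + v_{5} = v_{2} — sig = [2:1]
  • {3,6}:  v_{3} + v_{6} = v_{1} — sig = [2:1]
  • {4,5}:  v_{4} + v_{5} = v_{1} — sig = [2:1]
  • {5,7}:  v_{5} + v_{7} = v_{3} — sig = [2:1]
  • {6,7}:  v_{6} + v_{7} = v_{4} — sig = [2:1]
  • {2,6}:  v_{2} + v_{6} = v_{1} + v_{5} — sig = [2:1,1]
  • {1,2}:  v_{1} + v_{2} = 2·v_{5} — sig = [2:2]
  • {2,7}:  v_{2} + v_{7} = 2·v_{3} — sig = [2:2]
  • {5,6}:  v_{5} + v_{6} = 2·v_{1} — sig = [2:2]

Signatures (|P|; sorted positive RHS coefficients), sorted:
[[2:], [2:], [2:1], [2:1], [2:1], [2:1], [2:1], [2:1], [2:1], [2:1], [2:1,1], [2:2], [2:2], [2:2]]


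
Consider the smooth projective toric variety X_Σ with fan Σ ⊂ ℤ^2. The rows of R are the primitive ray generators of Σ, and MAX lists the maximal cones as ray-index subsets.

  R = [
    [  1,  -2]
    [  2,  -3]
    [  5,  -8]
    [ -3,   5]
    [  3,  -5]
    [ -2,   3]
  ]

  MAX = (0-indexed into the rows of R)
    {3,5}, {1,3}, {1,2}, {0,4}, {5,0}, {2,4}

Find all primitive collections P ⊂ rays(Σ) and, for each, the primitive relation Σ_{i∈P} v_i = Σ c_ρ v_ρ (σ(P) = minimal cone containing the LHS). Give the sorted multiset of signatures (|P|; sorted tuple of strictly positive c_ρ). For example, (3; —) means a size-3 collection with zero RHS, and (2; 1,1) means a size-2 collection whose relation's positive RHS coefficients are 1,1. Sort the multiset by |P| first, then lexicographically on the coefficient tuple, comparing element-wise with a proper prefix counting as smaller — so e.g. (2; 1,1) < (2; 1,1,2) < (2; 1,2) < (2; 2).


Σ has 9 primitive collections:

  P = {1,5}:  v_{1} + v_{5} = 0  ⇒ sig = (2; —)
  P = {3,4}:  v_{3} + v_{4} = 0  ⇒ sig = (2; —)
  P = {0,1}:  v_{0} + v_{1} = v_{4}  ⇒ sig = (2; 1)
  P = {0,3}:  v_{0} + v_{3} = v_{5}  ⇒ sig = (2; 1)
  P = {1,4}:  v_{1} + v_{4} = v_{2}  ⇒ sig = (2; 1)
  P = {2,3}:  v_{2} + v_{3} = v_{1}  ⇒ sig = (2; 1)
  P = {2,5}:  v_{2} + v_{5} = v_{4}  ⇒ sig = (2; 1)
  P = {4,5}:  v_{4} + v_{5} = v_{0}  ⇒ sig = (2; 1)
  P = {0,2}:  v_{0} + v_{2} = 2·v_{4}  ⇒ sig = (2; 2)

so the primitive-relation signature multiset is
    (2; —)
    (2; —)
    (2; 1)
    (2; 1)
    (2; 1)
    (2; 1)
    (2; 1)
    (2; 1)
    (2; 2)


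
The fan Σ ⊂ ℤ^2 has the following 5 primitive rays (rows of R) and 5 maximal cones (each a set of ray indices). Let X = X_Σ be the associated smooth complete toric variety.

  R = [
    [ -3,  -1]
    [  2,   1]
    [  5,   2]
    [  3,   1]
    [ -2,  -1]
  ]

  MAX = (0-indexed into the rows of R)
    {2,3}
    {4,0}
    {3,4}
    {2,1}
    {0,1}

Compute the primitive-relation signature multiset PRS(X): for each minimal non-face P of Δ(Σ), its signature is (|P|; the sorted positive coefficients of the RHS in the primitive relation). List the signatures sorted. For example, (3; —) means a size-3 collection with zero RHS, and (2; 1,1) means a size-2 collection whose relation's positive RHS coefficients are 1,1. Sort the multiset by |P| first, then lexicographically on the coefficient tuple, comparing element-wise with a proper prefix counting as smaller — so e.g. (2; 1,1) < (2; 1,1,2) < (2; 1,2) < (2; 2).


|primitive collections| = 5. Relations:

  • {0,3}:  v_{0} + v_{3} = 0  →  sig = (2; —)
  • {1,4}:  v_{1} + v_{4} = 0  →  sig = (2; —)
  • {0,2}:  v_{0} + v_{2} = v_{1}  →  sig = (2; 1)
  • {1,3}:  v_{1} + v_{3} = v_{2}  →  sig = (2; 1)
  • {2,4}:  v_{2} + v_{4} = v_{3}  →  sig = (2; 1)

Signatures (|P|; sorted positive RHS coefficients), sorted:
{ (2; —) ×2,  (2; 1) ×3 }


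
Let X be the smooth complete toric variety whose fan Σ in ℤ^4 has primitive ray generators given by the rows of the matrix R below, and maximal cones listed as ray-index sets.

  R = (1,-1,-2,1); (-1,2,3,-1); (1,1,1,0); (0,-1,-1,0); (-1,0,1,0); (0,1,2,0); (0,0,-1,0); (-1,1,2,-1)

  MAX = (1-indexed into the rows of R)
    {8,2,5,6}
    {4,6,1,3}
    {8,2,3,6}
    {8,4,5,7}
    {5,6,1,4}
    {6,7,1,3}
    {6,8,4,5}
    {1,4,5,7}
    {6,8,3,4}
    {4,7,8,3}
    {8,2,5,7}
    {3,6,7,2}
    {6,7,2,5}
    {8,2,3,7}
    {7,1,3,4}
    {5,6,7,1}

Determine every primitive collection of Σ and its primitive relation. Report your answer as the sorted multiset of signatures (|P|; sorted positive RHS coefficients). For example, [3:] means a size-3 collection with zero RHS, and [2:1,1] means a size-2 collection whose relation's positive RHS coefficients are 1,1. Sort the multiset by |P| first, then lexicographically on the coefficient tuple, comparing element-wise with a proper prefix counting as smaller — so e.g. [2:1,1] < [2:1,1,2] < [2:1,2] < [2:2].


6 minimal non-faces of Δ(Σ) (on 8 rays):

  • {1,8}:  v_{1} + v_{8} = 0 ; sig = [2:]
  • {2,4}:  v_{2} + v_{4} = v_{8} ; sig = [2:1]
  • {3,5}:  v_{3} + v_{5} = v_{6} ; sig = [2:1]
  • {1,2}:  v_{1} + v_{2} = v_{6} + v_{7} ; sig = [2:1,1]
  • {4,6,7}:  v_{4} + v_{6} + v_{7} = 0 ; sig = [3:]
  • {6,7,8}:  v_{6} + v_{7} + v_{8} = v_{2} ; sig = [3:1]

Signatures (|P|; sorted positive RHS coefficients), sorted:
[[2:], [2:1], [2:1], [2:1,1], [3:], [3:1]]


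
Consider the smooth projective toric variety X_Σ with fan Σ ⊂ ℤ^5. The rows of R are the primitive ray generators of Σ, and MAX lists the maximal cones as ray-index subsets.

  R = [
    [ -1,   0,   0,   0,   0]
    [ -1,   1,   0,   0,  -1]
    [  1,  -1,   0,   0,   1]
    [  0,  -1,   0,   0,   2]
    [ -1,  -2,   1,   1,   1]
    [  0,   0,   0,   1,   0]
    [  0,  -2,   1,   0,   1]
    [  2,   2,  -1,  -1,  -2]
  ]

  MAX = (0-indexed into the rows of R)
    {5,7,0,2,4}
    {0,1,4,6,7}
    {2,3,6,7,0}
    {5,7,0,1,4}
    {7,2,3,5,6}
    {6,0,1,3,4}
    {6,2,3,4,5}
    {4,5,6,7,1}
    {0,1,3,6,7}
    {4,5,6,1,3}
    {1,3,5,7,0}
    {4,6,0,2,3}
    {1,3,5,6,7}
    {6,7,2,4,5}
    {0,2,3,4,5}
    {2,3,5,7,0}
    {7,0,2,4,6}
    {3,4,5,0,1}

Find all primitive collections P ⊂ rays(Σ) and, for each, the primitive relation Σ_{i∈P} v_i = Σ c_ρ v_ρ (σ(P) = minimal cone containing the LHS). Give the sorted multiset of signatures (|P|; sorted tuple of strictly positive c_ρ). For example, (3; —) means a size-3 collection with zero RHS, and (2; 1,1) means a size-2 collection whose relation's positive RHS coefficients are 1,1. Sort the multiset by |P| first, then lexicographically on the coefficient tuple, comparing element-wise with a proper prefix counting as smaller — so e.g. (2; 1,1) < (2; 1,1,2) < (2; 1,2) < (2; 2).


3 minimal non-faces of Δ(Σ) (on 8 rays):

  P = {1,2}:  v_{1} + v_{2} = 0  so sig = (2; —)
  P = {0,5,6}:  v_{0} + v_{5} + v_{6} = v_{4}  so sig = (3; 1)
  P = {3,4,7}:  v_{3} + v_{4} + v_{7} = v_{2}  so sig = (3; 1)

Hence PRS(X_Σ) =
    |P|=2: 1 collection, coeffs ()
    |P|=3: 2 collections, coeffs (1), (1)


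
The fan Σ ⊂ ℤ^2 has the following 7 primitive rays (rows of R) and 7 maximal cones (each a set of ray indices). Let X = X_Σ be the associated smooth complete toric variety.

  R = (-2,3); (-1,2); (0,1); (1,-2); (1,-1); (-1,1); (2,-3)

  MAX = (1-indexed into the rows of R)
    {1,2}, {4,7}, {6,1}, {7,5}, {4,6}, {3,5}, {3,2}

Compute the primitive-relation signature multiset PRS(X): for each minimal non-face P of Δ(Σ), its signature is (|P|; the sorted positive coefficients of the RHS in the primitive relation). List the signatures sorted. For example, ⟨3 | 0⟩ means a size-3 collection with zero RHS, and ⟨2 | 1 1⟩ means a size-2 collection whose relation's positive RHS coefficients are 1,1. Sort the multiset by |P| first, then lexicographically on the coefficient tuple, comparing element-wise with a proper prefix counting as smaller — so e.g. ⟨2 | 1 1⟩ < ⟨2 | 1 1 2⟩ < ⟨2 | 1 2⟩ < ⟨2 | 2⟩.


Primitive collections (14):

  {1,7}:  v_{1} + v_{7} = 0 ; sig = ⟨2 | 0⟩
  {2,4}:  v_{2} + v_{4} = 0 ; sig = ⟨2 | 0⟩
  {5,6}:  v_{5} + v_{6} = 0 ; sig = ⟨2 | 0⟩
  {1,4}:  v_{1} + v_{4} = v_{6} ; sig = ⟨2 | 1⟩
  {1,5}:  v_{1} + v_{5} = v_{2} ; sig = ⟨2 | 1⟩
  {2,5}:  v_{2} + v_{5} = v_{3} ; sig = ⟨2 | 1⟩
  {2,6}:  v_{2} + v_{6} = v_{1} ; sig = ⟨2 | 1⟩
  {2,7}:  v_{2} + v_{7} = v_{5} ; sig = ⟨2 | 1⟩
  {3,4}:  v_{3} + v_{4} = v_{5} ; sig = ⟨2 | 1⟩
  {3,6}:  v_{3} + v_{6} = v_{2} ; sig = ⟨2 | 1⟩
  {4,5}:  v_{4} + v_{5} = v_{7} ; sig = ⟨2 | 1⟩
  {6,7}:  v_{6} + v_{7} = v_{4} ; sig = ⟨2 | 1⟩
  {1,3}:  v_{1} + v_{3} = 2·v_{2} ; sig = ⟨2 | 2⟩
  {3,7}:  v_{3} + v_{7} = 2·v_{5} ; sig = ⟨2 | 2⟩

Hence PRS(X_Σ) =
    ⟨2 | 0⟩
    ⟨2 | 0⟩
    ⟨2 | 0⟩
    ⟨2 | 1⟩
    ⟨2 | 1⟩
    ⟨2 | 1⟩
    ⟨2 | 1⟩
    ⟨2 | 1⟩
    ⟨2 | 1⟩
    ⟨2 | 1⟩
    ⟨2 | 1⟩
    ⟨2 | 1⟩
    ⟨2 | 2⟩
    ⟨2 | 2⟩


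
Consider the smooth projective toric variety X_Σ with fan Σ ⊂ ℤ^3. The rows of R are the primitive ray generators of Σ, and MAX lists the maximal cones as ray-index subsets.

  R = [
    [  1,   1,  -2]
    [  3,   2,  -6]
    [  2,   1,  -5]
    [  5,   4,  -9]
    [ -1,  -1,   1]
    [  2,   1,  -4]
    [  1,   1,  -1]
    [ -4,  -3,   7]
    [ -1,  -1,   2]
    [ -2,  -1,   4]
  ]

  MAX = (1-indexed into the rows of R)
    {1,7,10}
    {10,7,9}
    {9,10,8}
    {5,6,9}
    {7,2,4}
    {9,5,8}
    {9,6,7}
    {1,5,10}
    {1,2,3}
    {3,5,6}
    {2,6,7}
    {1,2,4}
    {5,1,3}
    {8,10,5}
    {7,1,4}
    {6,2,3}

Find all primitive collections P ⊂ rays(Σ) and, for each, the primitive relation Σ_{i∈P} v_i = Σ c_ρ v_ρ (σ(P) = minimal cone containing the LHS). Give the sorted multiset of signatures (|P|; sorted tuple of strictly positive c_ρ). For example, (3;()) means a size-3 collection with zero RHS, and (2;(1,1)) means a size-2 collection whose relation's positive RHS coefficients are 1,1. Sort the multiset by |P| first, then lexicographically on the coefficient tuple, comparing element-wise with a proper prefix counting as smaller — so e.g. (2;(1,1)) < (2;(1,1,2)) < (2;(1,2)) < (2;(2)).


The 23 primitive collections of Σ (r=10, n=3):

  P = {1,9}:  v_{1} + v_{9} = 0  so sig = (2;())
  P = {5,7}:  v_{5} + v_{7} = 0  so sig = (2;())
  P = {6,10}:  v_{6} + v_{10} = 0  so sig = (2;())
  P = {1,6}:  v_{1} + v_{6} = v_{2}  so sig = (2;(1))
  P = {2,5}:  v_{2} + v_{5} = v_{3}  so sig = (2;(1))
  P = {2,8}:  v_{2} + v_{8} = v_{5}  so sig = (2;(1))
  P = {2,9}:  v_{2} + v_{9} = v_{6}  so sig = (2;(1))
  P = {2,10}:  v_{2} + v_{10} = v_{1}  so sig = (2;(1))
  P = {3,7}:  v_{3} + v_{7} = v_{2}  so sig = (2;(1))
  P = {4,8}:  v_{4} + v_{8} = v_{1}  so sig = (2;(1))
  P = {1,8}:  v_{1} + v_{8} = v_{5} + v_{10}  so sig = (2;(1,1))
  P = {3,9}:  v_{3} + v_{9} = v_{5} + v_{6}  so sig = (2;(1,1))
  P = {3,10}:  v_{3} + v_{10} = v_{1} + v_{5}  so sig = (2;(1,1))
  P = {4,5}:  v_{4} + v_{5} = v_{1} + v_{2}  so sig = (2;(1,1))
  P = {4,9}:  v_{4} + v_{9} = v_{2} + v_{7}  so sig = (2;(1,1))
  P = {6,8}:  v_{6} + v_{8} = v_{5} + v_{9}  so sig = (2;(1,1))
  P = {7,8}:  v_{7} + v_{8} = v_{9} + v_{10}  so sig = (2;(1,1))
  P = {3,4}:  v_{3} + v_{4} = v_{1} + 2·v_{2}  so sig = (2;(1,2))
  P = {4,6}:  v_{4} + v_{6} = 2·v_{2} + v_{7}  so sig = (2;(1,2))
  P = {4,10}:  v_{4} + v_{10} = 2·v_{1} + v_{7}  so sig = (2;(1,2))
  P = {3,8}:  v_{3} + v_{8} = 2·v_{5}  so sig = (2;(2))
  P = {1,2,7}:  v_{1} + v_{2} + v_{7} = v_{4}  so sig = (3;(1))
  P = {5,9,10}:  v_{5} + v_{9} + v_{10} = v_{8}  so sig = (3;(1))

Signatures (|P|; sorted positive RHS coefficients), sorted:
    |P|=2: 21 collections, coeffs (), (), (), (1), (1), (1), (1), (1), (1), (1), (1,1), (1,1), (1,1), (1,1), (1,1), (1,1), (1,1), (1,2), (1,2), (1,2), (2)
    |P|=3: 2 collections, coeffs (1), (1)


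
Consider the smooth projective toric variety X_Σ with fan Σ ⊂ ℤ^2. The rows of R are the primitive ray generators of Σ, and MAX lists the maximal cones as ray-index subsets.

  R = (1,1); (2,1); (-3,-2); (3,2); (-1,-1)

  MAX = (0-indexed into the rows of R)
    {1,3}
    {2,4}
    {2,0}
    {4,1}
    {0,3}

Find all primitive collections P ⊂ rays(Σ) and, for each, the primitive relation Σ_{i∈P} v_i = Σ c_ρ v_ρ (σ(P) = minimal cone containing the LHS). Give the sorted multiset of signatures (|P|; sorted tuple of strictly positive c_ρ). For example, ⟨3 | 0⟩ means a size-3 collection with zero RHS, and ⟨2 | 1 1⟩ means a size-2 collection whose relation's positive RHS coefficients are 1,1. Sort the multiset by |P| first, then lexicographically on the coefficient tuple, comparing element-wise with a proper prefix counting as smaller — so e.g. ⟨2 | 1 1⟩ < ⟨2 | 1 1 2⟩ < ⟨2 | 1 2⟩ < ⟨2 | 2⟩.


Primitive collections (5):

  P = {0,4}:  v_{0} + v_{4} = 0  ⇒ sig = ⟨2 | 0⟩
  P = {2,3}:  v_{2} + v_{3} = 0  ⇒ sig = ⟨2 | 0⟩
  P = {0,1}:  v_{0} + v_{1} = v_{3}  ⇒ sig = ⟨2 | 1⟩
  P = {1,2}:  v_{1} + v_{2} = v_{4}  ⇒ sig = ⟨2 | 1⟩
  P = {3,4}:  v_{3} + v_{4} = v_{1}  ⇒ sig = ⟨2 | 1⟩

so the primitive-relation signature multiset is
    ⟨2 | 0⟩
    ⟨2 | 0⟩
    ⟨2 | 1⟩
    ⟨2 | 1⟩
    ⟨2 | 1⟩


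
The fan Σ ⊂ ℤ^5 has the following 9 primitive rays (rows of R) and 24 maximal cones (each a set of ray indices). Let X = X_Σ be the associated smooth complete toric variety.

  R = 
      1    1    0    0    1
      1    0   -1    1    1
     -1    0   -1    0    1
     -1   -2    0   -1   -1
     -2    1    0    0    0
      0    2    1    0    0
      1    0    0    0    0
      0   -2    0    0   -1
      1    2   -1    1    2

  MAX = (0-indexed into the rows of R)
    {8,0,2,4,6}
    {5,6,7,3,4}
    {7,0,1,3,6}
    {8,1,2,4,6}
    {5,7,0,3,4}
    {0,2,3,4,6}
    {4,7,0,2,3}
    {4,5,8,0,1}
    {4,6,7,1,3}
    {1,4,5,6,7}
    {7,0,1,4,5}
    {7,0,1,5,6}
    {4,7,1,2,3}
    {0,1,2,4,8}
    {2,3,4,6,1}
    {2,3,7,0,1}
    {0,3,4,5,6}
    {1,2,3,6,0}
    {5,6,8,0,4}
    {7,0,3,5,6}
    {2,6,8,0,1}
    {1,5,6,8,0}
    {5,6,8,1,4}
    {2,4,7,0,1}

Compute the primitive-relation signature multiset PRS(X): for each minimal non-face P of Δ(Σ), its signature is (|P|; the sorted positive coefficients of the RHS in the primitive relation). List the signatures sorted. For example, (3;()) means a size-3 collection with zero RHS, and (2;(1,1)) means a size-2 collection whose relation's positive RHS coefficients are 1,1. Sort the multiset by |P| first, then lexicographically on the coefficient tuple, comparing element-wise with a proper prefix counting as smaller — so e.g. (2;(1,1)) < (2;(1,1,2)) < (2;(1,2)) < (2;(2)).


Primitive collections (8):

  • {7,8}:  v_{7} + v_{8} = v_{1} — sig = (2;(1))
  • {2,5}:  v_{2} + v_{5} = v_{0} + v_{4} — sig = (2;(1,1))
  • {3,8}:  v_{3} + v_{8} = v_{2} + v_{6} — sig = (2;(1,1))
  • {1,3,5}:  v_{1} + v_{3} + v_{5} = 0 — sig = (3;())
  • {2,6,7}:  v_{2} + v_{6} + v_{7} = v_{1} + v_{3} — sig = (3;(1,1))
  • {0,4,6,7}:  v_{0} + v_{4} + v_{6} + v_{7} = 0 — sig = (4;())
  • {0,1,3,4}:  v_{0} + v_{1} + v_{3} + v_{4} = v_{2} — sig = (4;(1))
  • {0,1,4,6}:  v_{0} + v_{1} + v_{4} + v_{6} = v_{8} — sig = (4;(1))

Sorted signature multiset PRS(X):
[(2;(1)), (2;(1,1)), (2;(1,1)), (3;()), (3;(1,1)), (4;()), (4;(1)), (4;(1))]


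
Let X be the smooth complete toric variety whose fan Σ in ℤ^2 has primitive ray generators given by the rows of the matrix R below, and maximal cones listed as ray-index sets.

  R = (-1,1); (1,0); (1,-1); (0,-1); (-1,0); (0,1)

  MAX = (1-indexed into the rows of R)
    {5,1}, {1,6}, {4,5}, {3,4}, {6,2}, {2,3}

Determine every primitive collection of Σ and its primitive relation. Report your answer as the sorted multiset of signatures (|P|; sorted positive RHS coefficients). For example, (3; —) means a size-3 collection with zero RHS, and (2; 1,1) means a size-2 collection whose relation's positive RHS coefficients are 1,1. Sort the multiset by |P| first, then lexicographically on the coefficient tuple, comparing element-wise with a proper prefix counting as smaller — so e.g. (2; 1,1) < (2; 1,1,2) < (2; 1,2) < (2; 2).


Primitive collections (9):

  {1,3}:  v_{1} + v_{3} = 0  →  sig = (2; —)
  {2,5}:  v_{2} + v_{5} = 0  →  sig = (2; —)
  {4,6}:  v_{4} + v_{6} = 0  →  sig = (2; —)
  {1,2}:  v_{1} + v_{2} = v_{6}  →  sig = (2; 1)
  {1,4}:  v_{1} + v_{4} = v_{5}  →  sig = (2; 1)
  {2,4}:  v_{2} + v_{4} = v_{3}  →  sig = (2; 1)
  {3,5}:  v_{3} + v_{5} = v_{4}  →  sig = (2; 1)
  {3,6}:  v_{3} + v_{6} = v_{2}  →  sig = (2; 1)
  {5,6}:  v_{5} + v_{6} = v_{1}  →  sig = (2; 1)

so the primitive-relation signature multiset is
    (2; —)
    (2; —)
    (2; —)
    (2; 1)
    (2; 1)
    (2; 1)
    (2; 1)
    (2; 1)
    (2; 1)


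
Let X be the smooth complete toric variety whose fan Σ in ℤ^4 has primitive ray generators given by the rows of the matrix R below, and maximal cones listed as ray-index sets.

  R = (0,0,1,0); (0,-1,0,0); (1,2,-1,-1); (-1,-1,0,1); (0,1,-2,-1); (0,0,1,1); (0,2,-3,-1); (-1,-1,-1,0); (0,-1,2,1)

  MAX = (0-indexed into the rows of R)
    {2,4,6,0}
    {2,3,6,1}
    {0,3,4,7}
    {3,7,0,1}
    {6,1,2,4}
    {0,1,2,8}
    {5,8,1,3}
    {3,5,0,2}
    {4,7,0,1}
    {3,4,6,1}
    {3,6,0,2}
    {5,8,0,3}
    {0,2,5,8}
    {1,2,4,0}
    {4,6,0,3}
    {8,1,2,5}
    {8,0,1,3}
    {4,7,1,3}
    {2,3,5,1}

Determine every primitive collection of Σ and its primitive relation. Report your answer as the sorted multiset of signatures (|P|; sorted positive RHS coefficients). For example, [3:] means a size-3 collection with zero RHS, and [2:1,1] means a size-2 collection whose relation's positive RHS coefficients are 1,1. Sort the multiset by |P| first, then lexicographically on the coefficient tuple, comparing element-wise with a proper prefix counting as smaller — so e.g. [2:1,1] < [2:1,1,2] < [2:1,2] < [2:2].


|primitive collections| = 14. Relations:

  P={4,8}:  v_{4} + v_{8} = 0  →  sig = [2:]
  P={2,7}:  v_{2} + v_{7} = v_{4}  →  sig = [2:1]
  P={5,7}:  v_{5} + v_{7} = v_{3}  →  sig = [2:1]
  P={4,5}:  v_{4} + v_{5} = v_{2} + v_{3}  →  sig = [2:1,1]
  P={6,8}:  v_{6} + v_{8} = v_{2} + v_{3}  →  sig = [2:1,1]
  P={7,8}:  v_{7} + v_{8} = v_{0} + v_{1} + v_{3}  →  sig = [2:1,1,1]
  P={6,7}:  v_{6} + v_{7} = v_{3} + 2·v_{4}  →  sig = [2:1,2]
  P={5,6}:  v_{5} + v_{6} = 2·v_{2} + 2·v_{3}  →  sig = [2:2,2]
  P={0,1,5}:  v_{0} + v_{1} + v_{5} = v_{8}  →  sig = [3:1]
  P={0,1,6}:  v_{0} + v_{1} + v_{6} = v_{4}  →  sig = [3:1]
  P={2,3,4}:  v_{2} + v_{3} + v_{4} = v_{6}  →  sig = [3:1]
  P={2,3,8}:  v_{2} + v_{3} + v_{8} = v_{5}  →  sig = [3:1]
  P={0,1,2,3}:  v_{0} + v_{1} + v_{2} + v_{3} = 0  →  sig = [4:]
  P={0,1,3,4}:  v_{0} + v_{1} + v_{3} + v_{4} = v_{7}  →  sig = [4:1]

Hence PRS(X_Σ) =
    [2:]
    [2:1]
    [2:1]
    [2:1,1]
    [2:1,1]
    [2:1,1,1]
    [2:1,2]
    [2:2,2]
    [3:1]
    [3:1]
    [3:1]
    [3:1]
    [4:]
    [4:1]


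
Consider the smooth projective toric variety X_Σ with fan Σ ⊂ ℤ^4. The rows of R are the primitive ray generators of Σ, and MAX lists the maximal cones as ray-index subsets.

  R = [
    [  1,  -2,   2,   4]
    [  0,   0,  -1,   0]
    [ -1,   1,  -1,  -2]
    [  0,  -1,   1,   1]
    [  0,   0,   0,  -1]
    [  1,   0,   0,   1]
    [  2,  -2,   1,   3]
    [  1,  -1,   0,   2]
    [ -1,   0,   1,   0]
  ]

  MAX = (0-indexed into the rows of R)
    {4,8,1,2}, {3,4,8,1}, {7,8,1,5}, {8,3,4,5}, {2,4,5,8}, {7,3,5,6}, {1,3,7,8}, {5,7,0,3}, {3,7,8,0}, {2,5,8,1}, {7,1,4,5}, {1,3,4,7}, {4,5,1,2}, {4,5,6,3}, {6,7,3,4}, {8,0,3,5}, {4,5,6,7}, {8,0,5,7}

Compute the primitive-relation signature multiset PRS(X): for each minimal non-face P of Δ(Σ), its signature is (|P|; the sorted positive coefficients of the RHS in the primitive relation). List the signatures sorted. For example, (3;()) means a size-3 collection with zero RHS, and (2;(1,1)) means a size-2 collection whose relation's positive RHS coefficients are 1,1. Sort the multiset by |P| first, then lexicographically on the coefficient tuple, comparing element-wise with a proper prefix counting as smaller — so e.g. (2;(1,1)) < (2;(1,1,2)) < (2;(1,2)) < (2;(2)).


|primitive collections| = 14. Relations:

  P={2,7}:  v_{2} + v_{7} = v_{1}  →  sig = (2;(1))
  P={0,2}:  v_{0} + v_{2} = v_{7} + v_{8}  →  sig = (2;(1,1))
  P={2,6}:  v_{2} + v_{6} = v_{4} + v_{7}  →  sig = (2;(1,1))
  P={2,3}:  v_{2} + v_{3} = v_{1} + v_{4} + v_{8}  →  sig = (2;(1,1,1))
  P={0,1}:  v_{0} + v_{1} = 2·v_{7} + v_{8}  →  sig = (2;(1,2))
  P={0,4}:  v_{0} + v_{4} = 2·v_{3} + v_{5}  →  sig = (2;(1,2))
  P={1,6}:  v_{1} + v_{6} = v_{4} + 2·v_{7}  →  sig = (2;(1,2))
  P={6,8}:  v_{6} + v_{8} = 2·v_{3} + v_{5}  →  sig = (2;(1,2))
  P={0,6}:  v_{0} + v_{6} = 3·v_{3} + 2·v_{5} + v_{7}  →  sig = (2;(1,2,3))
  P={1,3,5}:  v_{1} + v_{3} + v_{5} = v_{7}  →  sig = (3;(1))
  P={4,7,8}:  v_{4} + v_{7} + v_{8} = v_{3}  →  sig = (3;(1))
  P={1,4,5,8}:  v_{1} + v_{4} + v_{5} + v_{8} = 0  →  sig = (4;())
  P={3,4,5,7}:  v_{3} + v_{4} + v_{5} + v_{7} = v_{6}  →  sig = (4;(1))
  P={3,5,7,8}:  v_{3} + v_{5} + v_{7} + v_{8} = v_{0}  →  sig = (4;(1))

so the primitive-relation signature multiset is
    |P|=2: 9 collections, coeffs (1), (1,1), (1,1), (1,1,1), (1,2), (1,2), (1,2), (1,2), (1,2,3)
    |P|=3: 2 collections, coeffs (1), (1)
    |P|=4: 3 collections, coeffs (), (1), (1)


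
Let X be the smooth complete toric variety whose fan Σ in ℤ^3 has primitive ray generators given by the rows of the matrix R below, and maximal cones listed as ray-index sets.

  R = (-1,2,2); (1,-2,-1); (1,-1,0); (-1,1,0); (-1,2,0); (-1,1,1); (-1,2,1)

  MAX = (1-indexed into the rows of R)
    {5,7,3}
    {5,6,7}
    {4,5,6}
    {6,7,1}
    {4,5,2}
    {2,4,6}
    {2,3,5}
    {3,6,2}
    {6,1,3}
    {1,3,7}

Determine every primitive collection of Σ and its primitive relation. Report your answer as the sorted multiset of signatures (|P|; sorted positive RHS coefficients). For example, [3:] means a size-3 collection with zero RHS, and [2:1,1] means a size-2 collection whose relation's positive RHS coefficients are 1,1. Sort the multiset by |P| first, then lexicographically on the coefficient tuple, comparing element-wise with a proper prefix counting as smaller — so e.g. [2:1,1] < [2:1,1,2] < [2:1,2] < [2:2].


Σ has 9 primitive collections:

  {2,7}:  v_{2} + v_{7} = 0 — sig = [2:]
  {3,4}:  v_{3} + v_{4} = 0 — sig = [2:]
  {1,2}:  v_{1} + v_{2} = v_{3} + v_{6} — sig = [2:1,1]
  {1,4}:  v_{1} + v_{4} = v_{6} + v_{7} — sig = [2:1,1]
  {4,7}:  v_{4} + v_{7} = v_{5} + v_{6} — sig = [2:1,1]
  {1,5}:  v_{1} + v_{5} = 2·v_{7} — sig = [2:2]
  {2,5,6}:  v_{2} + v_{5} + v_{6} = v_{4} — sig = [3:1]
  {3,5,6}:  v_{3} + v_{5} + v_{6} = v_{7} — sig = [3:1]
  {3,6,7}:  v_{3} + v_{6} + v_{7} = v_{1} — sig = [3:1]

Hence PRS(X_Σ) =
[[2:], [2:], [2:1,1], [2:1,1], [2:1,1], [2:2], [3:1], [3:1], [3:1]]


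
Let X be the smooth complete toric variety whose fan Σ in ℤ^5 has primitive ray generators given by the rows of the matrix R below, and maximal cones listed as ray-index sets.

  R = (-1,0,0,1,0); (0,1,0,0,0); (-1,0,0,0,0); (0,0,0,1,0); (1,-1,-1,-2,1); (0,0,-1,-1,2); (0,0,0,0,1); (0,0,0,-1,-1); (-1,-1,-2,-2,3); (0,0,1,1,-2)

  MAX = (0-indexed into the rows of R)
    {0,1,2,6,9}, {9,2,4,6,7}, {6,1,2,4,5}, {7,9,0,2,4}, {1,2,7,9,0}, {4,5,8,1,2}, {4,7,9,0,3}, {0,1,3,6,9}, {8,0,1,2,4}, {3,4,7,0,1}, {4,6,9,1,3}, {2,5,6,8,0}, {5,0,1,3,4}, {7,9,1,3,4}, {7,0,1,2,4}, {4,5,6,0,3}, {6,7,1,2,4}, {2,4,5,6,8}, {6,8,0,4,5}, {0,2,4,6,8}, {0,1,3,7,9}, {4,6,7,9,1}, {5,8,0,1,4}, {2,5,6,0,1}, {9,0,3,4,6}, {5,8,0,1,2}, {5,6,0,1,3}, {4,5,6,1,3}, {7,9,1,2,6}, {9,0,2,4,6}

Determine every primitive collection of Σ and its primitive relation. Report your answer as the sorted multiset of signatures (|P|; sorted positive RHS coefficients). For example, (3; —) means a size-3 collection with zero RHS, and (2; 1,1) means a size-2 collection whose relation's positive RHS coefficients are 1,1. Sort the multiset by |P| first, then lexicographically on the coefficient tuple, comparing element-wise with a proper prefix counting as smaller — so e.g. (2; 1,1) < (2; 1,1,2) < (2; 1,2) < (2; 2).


Δ(Σ) — 10 vertices, 13 min non-faces:

  P={5,9}:  v_{5} + v_{9} = 0 ; sig = (2; —)
  P={2,3}:  v_{2} + v_{3} = v_{0} ; sig = (2; 1)
  P={5,7}:  v_{5} + v_{7} = v_{1} + v_{2} + v_{4} ; sig = (2; 1,1,1)
  P={8,9}:  v_{8} + v_{9} = v_{0} + v_{2} + v_{4} ; sig = (2; 1,1,1)
  P={3,8}:  v_{3} + v_{8} = 2·v_{0} + v_{4} + v_{5} ; sig = (2; 1,1,2)
  P={7,8}:  v_{7} + v_{8} = v_{0} + v_{1} + 2·v_{2} + 2·v_{4} ; sig = (2; 1,1,2,2)
  P={3,6,7}:  v_{3} + v_{6} + v_{7} = 0 ; sig = (3; —)
  P={0,6,7}:  v_{0} + v_{6} + v_{7} = v_{2} ; sig = (3; 1)
  P={1,6,8}:  v_{1} + v_{6} + v_{8} = v_{2} + 2·v_{5} ; sig = (3; 1,2)
  P={0,1,4,6}:  v_{0} + v_{1} + v_{4} + v_{6} = v_{5} ; sig = (4; 1)
  P={0,2,4,5}:  v_{0} + v_{2} + v_{4} + v_{5} = v_{8} ; sig = (4; 1)
  P={1,2,4,9}:  v_{1} + v_{2} + v_{4} + v_{9} = v_{7} ; sig = (4; 1)
  P={0,1,4,9}:  v_{0} + v_{1} + v_{4} + v_{9} = v_{3} + v_{7} ; sig = (4; 1,1)

so the primitive-relation signature multiset is
[(2; —), (2; 1), (2; 1,1,1), (2; 1,1,1), (2; 1,1,2), (2; 1,1,2,2), (3; —), (3; 1), (3; 1,2), (4; 1), (4; 1), (4; 1), (4; 1,1)]


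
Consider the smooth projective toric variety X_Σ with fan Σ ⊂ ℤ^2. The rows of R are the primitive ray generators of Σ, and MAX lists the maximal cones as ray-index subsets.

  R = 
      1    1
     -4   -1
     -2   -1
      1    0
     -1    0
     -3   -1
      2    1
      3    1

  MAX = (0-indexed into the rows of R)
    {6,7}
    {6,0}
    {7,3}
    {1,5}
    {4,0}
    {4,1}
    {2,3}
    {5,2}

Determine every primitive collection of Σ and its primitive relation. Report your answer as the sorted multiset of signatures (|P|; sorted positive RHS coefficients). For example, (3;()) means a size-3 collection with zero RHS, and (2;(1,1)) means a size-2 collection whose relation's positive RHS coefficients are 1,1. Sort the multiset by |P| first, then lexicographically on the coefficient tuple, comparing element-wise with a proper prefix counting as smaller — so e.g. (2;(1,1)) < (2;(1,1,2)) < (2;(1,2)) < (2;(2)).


Σ has 20 primitive collections:

  P={2,6}:  v_{2} + v_{6} = 0  ⟹  sig = (2;())
  P={3,4}:  v_{3} + v_{4} = 0  ⟹  sig = (2;())
  P={5,7}:  v_{5} + v_{7} = 0  ⟹  sig = (2;())
  P={0,2}:  v_{0} + v_{2} = v_{4}  ⟹  sig = (2;(1))
  P={0,3}:  v_{0} + v_{3} = v_{6}  ⟹  sig = (2;(1))
  P={1,3}:  v_{1} + v_{3} = v_{5}  ⟹  sig = (2;(1))
  P={1,7}:  v_{1} + v_{7} = v_{4}  ⟹  sig = (2;(1))
  P={2,4}:  v_{2} + v_{4} = v_{5}  ⟹  sig = (2;(1))
  P={2,7}:  v_{2} + v_{7} = v_{3}  ⟹  sig = (2;(1))
  P={3,5}:  v_{3} + v_{5} = v_{2}  ⟹  sig = (2;(1))
  P={3,6}:  v_{3} + v_{6} = v_{7}  ⟹  sig = (2;(1))
  P={4,5}:  v_{4} + v_{5} = v_{1}  ⟹  sig = (2;(1))
  P={4,6}:  v_{4} + v_{6} = v_{0}  ⟹  sig = (2;(1))
  P={4,7}:  v_{4} + v_{7} = v_{6}  ⟹  sig = (2;(1))
  P={5,6}:  v_{5} + v_{6} = v_{4}  ⟹  sig = (2;(1))
  P={0,5}:  v_{0} + v_{5} = 2·v_{4}  ⟹  sig = (2;(2))
  P={0,7}:  v_{0} + v_{7} = 2·v_{6}  ⟹  sig = (2;(2))
  P={1,2}:  v_{1} + v_{2} = 2·v_{5}  ⟹  sig = (2;(2))
  P={1,6}:  v_{1} + v_{6} = 2·v_{4}  ⟹  sig = (2;(2))
  P={0,1}:  v_{0} + v_{1} = 3·v_{4}  ⟹  sig = (2;(3))

Hence PRS(X_Σ) =
    (2;())
    (2;())
    (2;())
    (2;(1))
    (2;(1))
    (2;(1))
    (2;(1))
    (2;(1))
    (2;(1))
    (2;(1))
    (2;(1))
    (2;(1))
    (2;(1))
    (2;(1))
    (2;(1))
    (2;(2))
    (2;(2))
    (2;(2))
    (2;(2))
    (2;(3))


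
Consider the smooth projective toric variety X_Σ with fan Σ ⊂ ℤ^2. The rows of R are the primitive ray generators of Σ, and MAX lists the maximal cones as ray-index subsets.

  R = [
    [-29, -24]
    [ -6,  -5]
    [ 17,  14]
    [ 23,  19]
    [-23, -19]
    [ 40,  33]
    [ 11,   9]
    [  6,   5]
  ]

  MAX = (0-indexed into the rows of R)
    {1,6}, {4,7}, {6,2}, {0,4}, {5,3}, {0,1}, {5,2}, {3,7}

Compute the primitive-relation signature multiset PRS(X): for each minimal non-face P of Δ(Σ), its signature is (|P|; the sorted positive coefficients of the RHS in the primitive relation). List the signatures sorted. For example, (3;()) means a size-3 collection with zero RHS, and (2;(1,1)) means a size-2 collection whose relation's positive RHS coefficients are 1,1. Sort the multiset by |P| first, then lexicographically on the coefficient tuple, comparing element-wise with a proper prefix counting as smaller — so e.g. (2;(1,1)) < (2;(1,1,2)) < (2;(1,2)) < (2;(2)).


Primitive collections (20):

  • {1,7}:  v_{1} + v_{7} = 0 ; sig = (2;())
  • {3,4}:  v_{3} + v_{4} = 0 ; sig = (2;())
  • {0,3}:  v_{0} + v_{3} = v_{1} ; sig = (2;(1))
  • {0,5}:  v_{0} + v_{5} = v_{6} ; sig = (2;(1))
  • {0,7}:  v_{0} + v_{7} = v_{4} ; sig = (2;(1))
  • {1,2}:  v_{1} + v_{2} = v_{6} ; sig = (2;(1))
  • {1,3}:  v_{1} + v_{3} = v_{2} ; sig = (2;(1))
  • {1,4}:  v_{1} + v_{4} = v_{0} ; sig = (2;(1))
  • {2,3}:  v_{2} + v_{3} = v_{5} ; sig = (2;(1))
  • {2,4}:  v_{2} + v_{4} = v_{1} ; sig = (2;(1))
  • {2,7}:  v_{2} + v_{7} = v_{3} ; sig = (2;(1))
  • {4,5}:  v_{4} + v_{5} = v_{2} ; sig = (2;(1))
  • {6,7}:  v_{6} + v_{7} = v_{2} ; sig = (2;(1))
  • {0,2}:  v_{0} + v_{2} = 2·v_{1} ; sig = (2;(2))
  • {1,5}:  v_{1} + v_{5} = 2·v_{2} ; sig = (2;(2))
  • {3,6}:  v_{3} + v_{6} = 2·v_{2} ; sig = (2;(2))
  • {4,6}:  v_{4} + v_{6} = 2·v_{1} ; sig = (2;(2))
  • {5,7}:  v_{5} + v_{7} = 2·v_{3} ; sig = (2;(2))
  • {0,6}:  v_{0} + v_{6} = 3·v_{1} ; sig = (2;(3))
  • {5,6}:  v_{5} + v_{6} = 3·v_{2} ; sig = (2;(3))

Hence PRS(X_Σ) =
[(2;()), (2;()), (2;(1)), (2;(1)), (2;(1)), (2;(1)), (2;(1)), (2;(1)), (2;(1)), (2;(1)), (2;(1)), (2;(1)), (2;(1)), (2;(2)), (2;(2)), (2;(2)), (2;(2)), (2;(2)), (2;(3)), (2;(3))]


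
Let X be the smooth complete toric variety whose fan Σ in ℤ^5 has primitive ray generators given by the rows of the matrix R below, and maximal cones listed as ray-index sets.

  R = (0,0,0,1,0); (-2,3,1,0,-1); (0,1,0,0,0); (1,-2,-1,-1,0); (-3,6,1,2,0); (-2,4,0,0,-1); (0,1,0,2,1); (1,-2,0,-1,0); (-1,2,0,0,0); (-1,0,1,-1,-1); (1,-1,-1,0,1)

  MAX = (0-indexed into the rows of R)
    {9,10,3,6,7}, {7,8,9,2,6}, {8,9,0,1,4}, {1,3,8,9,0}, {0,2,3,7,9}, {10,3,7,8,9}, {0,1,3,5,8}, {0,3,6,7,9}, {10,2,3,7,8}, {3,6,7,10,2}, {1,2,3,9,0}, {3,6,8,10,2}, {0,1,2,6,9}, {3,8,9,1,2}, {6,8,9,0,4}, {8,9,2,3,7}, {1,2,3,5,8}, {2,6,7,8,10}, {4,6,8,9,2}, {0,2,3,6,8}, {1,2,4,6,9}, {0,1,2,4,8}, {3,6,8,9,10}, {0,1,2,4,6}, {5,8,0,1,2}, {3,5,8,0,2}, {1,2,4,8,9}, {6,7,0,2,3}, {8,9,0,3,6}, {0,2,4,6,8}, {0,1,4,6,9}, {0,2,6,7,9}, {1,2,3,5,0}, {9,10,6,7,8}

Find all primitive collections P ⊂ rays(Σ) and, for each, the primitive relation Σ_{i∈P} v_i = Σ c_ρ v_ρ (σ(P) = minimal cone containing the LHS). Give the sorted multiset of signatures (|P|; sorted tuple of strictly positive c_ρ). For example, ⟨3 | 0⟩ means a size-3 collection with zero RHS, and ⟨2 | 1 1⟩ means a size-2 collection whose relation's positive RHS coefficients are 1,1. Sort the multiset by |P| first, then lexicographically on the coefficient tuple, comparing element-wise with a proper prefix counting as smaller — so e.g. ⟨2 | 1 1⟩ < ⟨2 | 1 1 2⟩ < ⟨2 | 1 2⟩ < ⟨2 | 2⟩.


20 minimal non-faces of Δ(Σ) (on 11 rays):

  {1,10}:  v_{1} + v_{10} = v_{8}  ⟹  sig = ⟨2 | 1⟩
  {0,10}:  v_{0} + v_{10} = v_{3} + v_{6}  ⟹  sig = ⟨2 | 1 1⟩
  {1,7}:  v_{1} + v_{7} = v_{2} + v_{9}  ⟹  sig = ⟨2 | 1 1⟩
  {5,7}:  v_{5} + v_{7} = v_{1} + v_{2} + v_{3}  ⟹  sig = ⟨2 | 1 1 1⟩
  {4,7}:  v_{4} + v_{7} = v_{2} + v_{6} + v_{8} + v_{9}  ⟹  sig = ⟨2 | 1 1 1 1⟩
  {5,10}:  v_{5} + v_{10} = v_{0} + v_{2} + v_{3} + 2·v_{8}  ⟹  sig = ⟨2 | 1 1 1 2⟩
  {4,5}:  v_{4} + v_{5} = 2·v_{0} + v_{1} + v_{2} + 3·v_{8}  ⟹  sig = ⟨2 | 1 1 2 3⟩
  {3,4}:  v_{3} + v_{4} = v_{0} + 2·v_{8}  ⟹  sig = ⟨2 | 1 2⟩
  {4,10}:  v_{4} + v_{10} = v_{6} + 2·v_{8}  ⟹  sig = ⟨2 | 1 2⟩
  {5,9}:  v_{5} + v_{9} = 2·v_{1} + v_{3}  ⟹  sig = ⟨2 | 1 2⟩
  {5,6}:  v_{5} + v_{6} = 2·v_{0} + v_{2} + 2·v_{8}  ⟹  sig = ⟨2 | 1 2 2⟩
  {0,7,8}:  v_{0} + v_{7} + v_{8} = 0  ⟹  sig = ⟨3 | 0⟩
  {1,6,8}:  v_{1} + v_{6} + v_{8} = v_{4}  ⟹  sig = ⟨3 | 1⟩
  {1,3,6}:  v_{1} + v_{3} + v_{6} = v_{0} + v_{8}  ⟹  sig = ⟨3 | 1 1⟩
  {2,9,10}:  v_{2} + v_{9} + v_{10} = v_{7} + v_{8}  ⟹  sig = ⟨3 | 1 1⟩
  {2,3,6,9}:  v_{2} + v_{3} + v_{6} + v_{9} = 0  ⟹  sig = ⟨4 | 0⟩
  {0,2,8,9}:  v_{0} + v_{2} + v_{8} + v_{9} = v_{1}  ⟹  sig = ⟨4 | 1⟩
  {3,6,7,8}:  v_{3} + v_{6} + v_{7} + v_{8} = v_{10}  ⟹  sig = ⟨4 | 1⟩
  {0,2,4,9}:  v_{0} + v_{2} + v_{4} + v_{9} = 2·v_{1} + v_{6}  ⟹  sig = ⟨4 | 1 2⟩
  {0,1,2,3,8}:  v_{0} + v_{1} + v_{2} + v_{3} + v_{8} = v_{5}  ⟹  sig = ⟨5 | 1⟩

Hence PRS(X_Σ) =
{ ⟨2 | 1⟩,  ⟨2 | 1 1⟩ ×2,  ⟨2 | 1 1 1⟩,  ⟨2 | 1 1 1 1⟩,  ⟨2 | 1 1 1 2⟩,  ⟨2 | 1 1 2 3⟩,  ⟨2 | 1 2⟩ ×3,  ⟨2 | 1 2 2⟩,  ⟨3 | 0⟩,  ⟨3 | 1⟩,  ⟨3 | 1 1⟩ ×2,  ⟨4 | 0⟩,  ⟨4 | 1⟩ ×2,  ⟨4 | 1 2⟩,  ⟨5 | 1⟩ }
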